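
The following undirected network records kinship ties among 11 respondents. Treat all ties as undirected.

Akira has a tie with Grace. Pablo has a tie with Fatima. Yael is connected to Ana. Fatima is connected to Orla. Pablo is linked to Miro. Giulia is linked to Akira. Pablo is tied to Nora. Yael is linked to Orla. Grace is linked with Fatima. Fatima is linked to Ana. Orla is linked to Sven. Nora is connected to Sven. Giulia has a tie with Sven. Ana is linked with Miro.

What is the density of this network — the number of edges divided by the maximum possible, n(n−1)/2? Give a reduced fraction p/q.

14/55

There are 14 edges and 11 nodes, so the maximum possible is C(11,2) = 55.
Density = 14/55.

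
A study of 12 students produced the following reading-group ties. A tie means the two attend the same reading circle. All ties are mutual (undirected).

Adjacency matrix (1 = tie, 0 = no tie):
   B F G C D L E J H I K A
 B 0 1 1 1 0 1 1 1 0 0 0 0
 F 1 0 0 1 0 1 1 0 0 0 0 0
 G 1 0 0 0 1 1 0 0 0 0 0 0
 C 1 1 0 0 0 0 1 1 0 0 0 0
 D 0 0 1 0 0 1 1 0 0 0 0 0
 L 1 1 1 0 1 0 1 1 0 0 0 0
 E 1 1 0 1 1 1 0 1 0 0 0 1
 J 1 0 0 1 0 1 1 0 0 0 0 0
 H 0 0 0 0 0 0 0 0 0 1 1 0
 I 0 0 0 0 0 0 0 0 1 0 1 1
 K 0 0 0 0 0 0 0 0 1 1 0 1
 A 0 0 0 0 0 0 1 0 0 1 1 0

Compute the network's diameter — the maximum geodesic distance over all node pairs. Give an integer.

Eccentricity of each node (its greatest distance to any other): A:3, B:4, C:4, D:4, E:3, F:4, G:5, H:5, I:4, J:4, K:4, L:4.
The maximum eccentricity is 5, realized for instance by the pair G–H via G – B – E – A – I – H. So the diameter is 5.

5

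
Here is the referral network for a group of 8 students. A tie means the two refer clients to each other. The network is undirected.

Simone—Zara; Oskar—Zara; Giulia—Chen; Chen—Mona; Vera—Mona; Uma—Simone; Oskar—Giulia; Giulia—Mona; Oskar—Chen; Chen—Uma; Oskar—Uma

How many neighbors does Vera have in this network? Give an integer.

1

Vera is directly tied to Mona. That is 1 neighbor, so the degree of Vera is 1.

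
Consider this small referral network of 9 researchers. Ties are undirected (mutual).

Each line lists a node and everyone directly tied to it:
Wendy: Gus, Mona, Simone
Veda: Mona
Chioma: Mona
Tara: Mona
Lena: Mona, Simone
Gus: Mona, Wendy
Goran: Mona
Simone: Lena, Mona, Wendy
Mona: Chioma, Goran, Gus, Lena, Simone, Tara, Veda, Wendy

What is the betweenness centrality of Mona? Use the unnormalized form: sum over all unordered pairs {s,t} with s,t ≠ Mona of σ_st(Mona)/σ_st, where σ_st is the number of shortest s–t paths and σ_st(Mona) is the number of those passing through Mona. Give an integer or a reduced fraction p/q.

24

Pairs whose geodesics pass through Mona — Tara–Goran: 1; Tara–Lena: 1; Tara–Chioma: 1; Tara–Gus: 1; Tara–Wendy: 1; Tara–Veda: 1; Tara–Simone: 1; Goran–Lena: 1; Goran–Chioma: 1; Goran–Gus: 1; Goran–Wendy: 1; Goran–Veda: 1; Goran–Simone: 1; Lena–Chioma: 1 … (+11 more pairs).
All other pairs contribute 0.
Summing the contributions gives betweenness(Mona) = 24.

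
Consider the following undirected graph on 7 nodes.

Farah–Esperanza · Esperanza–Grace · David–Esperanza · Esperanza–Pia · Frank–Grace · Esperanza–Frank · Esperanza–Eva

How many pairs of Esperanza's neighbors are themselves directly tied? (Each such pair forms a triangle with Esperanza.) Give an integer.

Esperanza's neighbors: David, Eva, Farah, Frank, Grace, and Pia.
Neighbor pairs that are themselves tied: Esperanza–Frank–Grace. Each forms one triangle with Esperanza, for 1 in total.

1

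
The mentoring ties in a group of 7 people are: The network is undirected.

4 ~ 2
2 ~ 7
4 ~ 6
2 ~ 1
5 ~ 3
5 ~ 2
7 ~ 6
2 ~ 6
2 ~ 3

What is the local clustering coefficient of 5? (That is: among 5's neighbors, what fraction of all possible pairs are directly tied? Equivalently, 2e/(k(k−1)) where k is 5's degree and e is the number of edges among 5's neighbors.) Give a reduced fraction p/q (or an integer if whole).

1

5's neighbors: 2 and 3 (k = 2).
Possible neighbor pairs: C(2,2) = 1. Edges among them: 2–3 → e = 1.
Clustering(5) = 1/1.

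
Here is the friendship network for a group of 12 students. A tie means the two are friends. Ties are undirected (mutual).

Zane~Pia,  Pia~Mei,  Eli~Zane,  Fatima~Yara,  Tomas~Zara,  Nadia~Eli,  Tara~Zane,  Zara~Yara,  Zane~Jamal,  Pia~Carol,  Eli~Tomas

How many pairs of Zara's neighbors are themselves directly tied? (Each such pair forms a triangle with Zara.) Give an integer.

Zara's neighbors are Tomas and Yara, but none of them are tied to each other, so no triangle contains Zara.

0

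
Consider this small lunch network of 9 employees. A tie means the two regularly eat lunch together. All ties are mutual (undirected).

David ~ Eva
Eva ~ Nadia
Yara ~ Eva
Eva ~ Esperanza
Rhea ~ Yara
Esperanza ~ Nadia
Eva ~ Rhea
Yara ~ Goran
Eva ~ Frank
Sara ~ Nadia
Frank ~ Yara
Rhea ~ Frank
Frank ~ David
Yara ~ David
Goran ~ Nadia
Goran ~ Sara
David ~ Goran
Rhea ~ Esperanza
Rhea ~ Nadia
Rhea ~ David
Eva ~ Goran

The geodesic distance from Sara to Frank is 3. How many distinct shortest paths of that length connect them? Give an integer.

5

The shortest distance is 3. The length-3 paths are: Sara–Nadia–Eva–Frank; Sara–Goran–Eva–Frank; Sara–Goran–David–Frank; Sara–Nadia–Rhea–Frank; Sara–Goran–Yara–Frank.
That gives 5 distinct shortest paths.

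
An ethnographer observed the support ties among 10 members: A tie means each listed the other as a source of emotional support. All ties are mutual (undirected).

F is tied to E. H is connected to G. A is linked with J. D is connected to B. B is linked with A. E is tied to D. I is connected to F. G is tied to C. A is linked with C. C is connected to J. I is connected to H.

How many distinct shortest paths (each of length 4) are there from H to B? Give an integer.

The shortest distance is 4, and the only length-4 path is H–G–C–A–B. So there is exactly 1 shortest path.

1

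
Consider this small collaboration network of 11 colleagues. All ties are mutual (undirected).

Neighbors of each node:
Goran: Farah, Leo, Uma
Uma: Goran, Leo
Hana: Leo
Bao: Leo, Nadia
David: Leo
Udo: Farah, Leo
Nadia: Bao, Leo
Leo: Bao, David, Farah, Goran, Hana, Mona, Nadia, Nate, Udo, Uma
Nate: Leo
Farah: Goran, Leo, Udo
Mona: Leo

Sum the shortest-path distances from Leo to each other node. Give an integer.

10

Distances from Leo: Bao:1, David:1, Farah:1, Goran:1, Hana:1, Mona:1, Nadia:1, Nate:1, Udo:1, Uma:1.
Sum = 1 + 1 + 1 + 1 + 1 + 1 + 1 + 1 + 1 + 1 = 10.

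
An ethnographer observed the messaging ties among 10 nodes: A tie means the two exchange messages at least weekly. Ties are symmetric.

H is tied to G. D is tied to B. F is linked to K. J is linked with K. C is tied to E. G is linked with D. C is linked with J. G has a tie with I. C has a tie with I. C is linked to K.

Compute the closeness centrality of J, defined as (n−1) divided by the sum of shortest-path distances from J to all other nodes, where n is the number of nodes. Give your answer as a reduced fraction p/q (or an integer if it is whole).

3/8

Distances from J: B:5, C:1, D:4, E:2, F:2, G:3, H:4, I:2, K:1. Sum = 24.
n = 10, so closeness = 9/24 = 3/8.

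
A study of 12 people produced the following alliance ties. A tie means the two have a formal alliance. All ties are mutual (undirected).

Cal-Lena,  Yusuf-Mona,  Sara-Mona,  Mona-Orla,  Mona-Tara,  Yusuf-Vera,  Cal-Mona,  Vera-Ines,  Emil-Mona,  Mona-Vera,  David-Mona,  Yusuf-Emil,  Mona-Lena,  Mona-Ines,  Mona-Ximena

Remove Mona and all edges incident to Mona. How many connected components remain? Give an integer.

7

Without Mona, the remaining ties split the others into: {Cal, Lena}; {Tara}; {Emil, Ines, Vera, Yusuf}; {David}; {Orla}; {Ximena}; {Sara}.
That's 7 separate components.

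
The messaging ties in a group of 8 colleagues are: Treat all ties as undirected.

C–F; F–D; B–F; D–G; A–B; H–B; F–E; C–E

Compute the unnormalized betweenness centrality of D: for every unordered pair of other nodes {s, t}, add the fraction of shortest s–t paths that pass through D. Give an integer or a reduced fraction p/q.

Pairs whose geodesics pass through D — C–G: 1; F–G: 1; A–G: 1; E–G: 1; H–G: 1; G–B: 1.
All other pairs contribute 0.
Summing the contributions gives betweenness(D) = 6.

6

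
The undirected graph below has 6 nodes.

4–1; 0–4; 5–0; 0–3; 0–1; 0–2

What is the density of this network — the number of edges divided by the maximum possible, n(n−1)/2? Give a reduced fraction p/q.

2/5

There are 6 edges and 6 nodes, so the maximum possible is C(6,2) = 15.
Density = 6/15 = 2/5.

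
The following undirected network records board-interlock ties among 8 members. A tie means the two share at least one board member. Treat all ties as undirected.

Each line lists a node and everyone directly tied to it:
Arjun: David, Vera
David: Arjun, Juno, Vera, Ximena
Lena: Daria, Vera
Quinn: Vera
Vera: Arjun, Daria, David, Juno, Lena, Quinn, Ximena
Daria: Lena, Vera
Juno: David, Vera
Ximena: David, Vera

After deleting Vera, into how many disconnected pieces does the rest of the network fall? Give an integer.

3

Without Vera, the remaining ties split the others into: {Arjun, David, Juno, Ximena}; {Daria, Lena}; {Quinn}.
That's 3 separate components.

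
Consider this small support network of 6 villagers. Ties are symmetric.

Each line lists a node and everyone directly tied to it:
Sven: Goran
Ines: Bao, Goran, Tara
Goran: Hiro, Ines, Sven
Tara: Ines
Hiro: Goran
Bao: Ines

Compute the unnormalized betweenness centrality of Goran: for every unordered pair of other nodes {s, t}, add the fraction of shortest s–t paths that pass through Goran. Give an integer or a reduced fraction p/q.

Pairs whose geodesics pass through Goran — Sven–Bao: 1; Sven–Hiro: 1; Sven–Tara: 1; Sven–Ines: 1; Bao–Hiro: 1; Hiro–Tara: 1; Hiro–Ines: 1.
All other pairs contribute 0.
Summing the contributions gives betweenness(Goran) = 7.

7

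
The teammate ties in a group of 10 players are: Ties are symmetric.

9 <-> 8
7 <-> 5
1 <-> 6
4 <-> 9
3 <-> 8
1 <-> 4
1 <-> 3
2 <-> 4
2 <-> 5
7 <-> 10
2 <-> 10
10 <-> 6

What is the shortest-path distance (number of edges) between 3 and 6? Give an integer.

2

One shortest route is 3 – 1 – 6, which uses 2 edges, and 3 and 6 are not directly tied, so nothing shorter exists. So d(3,6) = 2.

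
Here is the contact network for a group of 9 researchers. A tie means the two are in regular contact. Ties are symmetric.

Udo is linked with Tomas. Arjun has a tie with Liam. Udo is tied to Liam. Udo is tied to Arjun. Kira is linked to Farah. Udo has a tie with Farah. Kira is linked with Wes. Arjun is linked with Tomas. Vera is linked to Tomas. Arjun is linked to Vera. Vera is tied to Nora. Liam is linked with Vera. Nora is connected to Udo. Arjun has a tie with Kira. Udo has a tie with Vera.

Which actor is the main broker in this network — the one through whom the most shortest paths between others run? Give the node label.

Unnormalized betweenness of each node: Arjun:26/3, Farah:5/3, Kira:15/2, Liam:0, Nora:0, Tomas:0, Udo:23/3, Vera:5/2, Wes:0.
Arjun has the largest value, 26/3, making it the main broker — the node through which the most shortest paths run.

Arjun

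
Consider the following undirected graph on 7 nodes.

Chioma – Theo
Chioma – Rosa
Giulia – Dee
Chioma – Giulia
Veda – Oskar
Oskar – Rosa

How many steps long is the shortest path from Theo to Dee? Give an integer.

3

One shortest route is Theo – Chioma – Giulia – Dee, which uses 3 edges, and at distance 2 from Theo we only reach {Giulia, Rosa}, which does not include Dee. So d(Theo,Dee) = 3.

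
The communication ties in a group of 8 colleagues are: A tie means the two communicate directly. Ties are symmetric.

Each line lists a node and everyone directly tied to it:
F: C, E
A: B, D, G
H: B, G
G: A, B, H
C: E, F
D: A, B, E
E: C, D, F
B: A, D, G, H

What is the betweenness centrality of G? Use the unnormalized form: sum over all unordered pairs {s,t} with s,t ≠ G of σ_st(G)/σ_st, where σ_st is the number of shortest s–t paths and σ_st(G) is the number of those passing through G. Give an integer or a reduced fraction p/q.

Pairs whose geodesics pass through G — A–H: 1/2.
All other pairs contribute 0.
Summing the contributions gives betweenness(G) = 1/2.

1/2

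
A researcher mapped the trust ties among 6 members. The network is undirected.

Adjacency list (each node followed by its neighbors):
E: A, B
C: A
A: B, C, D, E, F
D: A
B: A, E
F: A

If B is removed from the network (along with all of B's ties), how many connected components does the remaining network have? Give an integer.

B's neighbors (A and E) remain reachable from one another through other ties, so the rest of the network stays in one piece.

1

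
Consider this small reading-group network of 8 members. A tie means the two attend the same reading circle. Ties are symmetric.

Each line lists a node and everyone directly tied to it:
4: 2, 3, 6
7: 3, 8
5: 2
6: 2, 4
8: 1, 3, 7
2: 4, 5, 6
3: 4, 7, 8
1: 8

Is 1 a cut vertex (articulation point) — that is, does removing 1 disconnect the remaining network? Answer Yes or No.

Even without 1, every remaining node can still reach every other (the residual graph is connected), so 1 is not a cut vertex.

No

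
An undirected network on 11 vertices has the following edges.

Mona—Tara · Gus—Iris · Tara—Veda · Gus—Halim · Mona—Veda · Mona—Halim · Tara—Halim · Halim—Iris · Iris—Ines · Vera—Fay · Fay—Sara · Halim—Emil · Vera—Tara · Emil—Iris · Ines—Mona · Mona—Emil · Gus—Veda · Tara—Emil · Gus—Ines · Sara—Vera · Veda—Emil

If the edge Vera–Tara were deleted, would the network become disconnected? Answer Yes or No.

Yes

Without the Vera–Tara edge there is no alternate route between Vera and Tara, so the network disconnects. It is a bridge.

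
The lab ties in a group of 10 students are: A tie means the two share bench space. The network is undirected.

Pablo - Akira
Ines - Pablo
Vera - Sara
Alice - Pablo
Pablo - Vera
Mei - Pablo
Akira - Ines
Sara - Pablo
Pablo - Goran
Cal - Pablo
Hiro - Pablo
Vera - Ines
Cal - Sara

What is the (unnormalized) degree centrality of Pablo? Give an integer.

Pablo is directly tied to Akira, Alice, Cal, Goran, Hiro, Ines, Mei, Sara, and Vera. That is 9 neighbors, so the degree of Pablo is 9.

9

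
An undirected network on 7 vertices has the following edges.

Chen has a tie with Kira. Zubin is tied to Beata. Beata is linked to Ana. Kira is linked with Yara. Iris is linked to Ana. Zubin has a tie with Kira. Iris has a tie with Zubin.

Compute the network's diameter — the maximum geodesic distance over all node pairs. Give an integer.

Eccentricity of each node (its greatest distance to any other): Ana:4, Beata:3, Chen:4, Iris:3, Kira:3, Yara:4, Zubin:2.
The maximum eccentricity is 4, realized for instance by the pair Ana–Yara via Ana – Beata – Zubin – Kira – Yara. So the diameter is 4.

4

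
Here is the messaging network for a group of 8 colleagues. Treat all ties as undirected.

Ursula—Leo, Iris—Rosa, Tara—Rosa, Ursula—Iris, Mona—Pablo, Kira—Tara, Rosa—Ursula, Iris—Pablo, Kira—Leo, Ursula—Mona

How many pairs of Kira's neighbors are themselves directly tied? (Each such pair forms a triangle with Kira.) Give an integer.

Kira's neighbors are Leo and Tara, but none of them are tied to each other, so no triangle contains Kira.

0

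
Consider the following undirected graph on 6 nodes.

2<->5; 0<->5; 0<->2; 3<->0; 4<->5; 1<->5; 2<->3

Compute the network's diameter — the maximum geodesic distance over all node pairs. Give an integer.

Eccentricity of each node (its greatest distance to any other): 0:2, 1:3, 2:2, 3:3, 4:3, 5:2.
The maximum eccentricity is 3, realized for instance by the pair 4–3 via 4 – 5 – 0 – 3. So the diameter is 3.

3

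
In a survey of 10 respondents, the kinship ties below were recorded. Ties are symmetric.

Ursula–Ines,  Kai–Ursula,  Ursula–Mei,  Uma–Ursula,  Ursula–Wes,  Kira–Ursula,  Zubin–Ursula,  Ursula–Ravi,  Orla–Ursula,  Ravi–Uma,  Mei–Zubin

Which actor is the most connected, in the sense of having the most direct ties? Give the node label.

Ursula

Degrees — Ines:1, Kai:1, Kira:1, Mei:2, Orla:1, Ravi:2, Uma:2, Ursula:9, Wes:1, Zubin:2.
The maximum is 9, attained only by Ursula.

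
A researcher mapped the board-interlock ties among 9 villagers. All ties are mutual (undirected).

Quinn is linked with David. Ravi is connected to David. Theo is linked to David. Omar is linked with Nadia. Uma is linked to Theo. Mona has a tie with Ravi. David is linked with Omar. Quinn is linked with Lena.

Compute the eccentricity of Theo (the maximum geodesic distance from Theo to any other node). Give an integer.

Distances from Theo: David:1, Lena:3, Mona:3, Nadia:3, Omar:2, Quinn:2, Ravi:2, Uma:1.
The largest is 3 (to Mona, Nadia, and Lena), so the eccentricity of Theo is 3.

3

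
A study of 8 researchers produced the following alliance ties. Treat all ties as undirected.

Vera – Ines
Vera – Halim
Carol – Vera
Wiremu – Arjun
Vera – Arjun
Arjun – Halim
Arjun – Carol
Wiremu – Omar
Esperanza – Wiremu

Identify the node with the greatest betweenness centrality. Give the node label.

Unnormalized betweenness of each node: Arjun:25/2, Carol:0, Esperanza:0, Halim:0, Ines:0, Omar:0, Vera:13/2, Wiremu:11.
Arjun has the largest value, 25/2, making it the main broker — the node through which the most shortest paths run.

Arjun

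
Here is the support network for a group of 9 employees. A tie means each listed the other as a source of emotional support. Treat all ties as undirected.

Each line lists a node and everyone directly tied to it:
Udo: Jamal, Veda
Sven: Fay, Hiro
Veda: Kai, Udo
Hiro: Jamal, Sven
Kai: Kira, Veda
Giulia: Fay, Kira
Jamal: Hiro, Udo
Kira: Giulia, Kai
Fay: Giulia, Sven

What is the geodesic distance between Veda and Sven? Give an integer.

One shortest route is Veda – Udo – Jamal – Hiro – Sven, which uses 4 edges, and at distance 3 from Veda we only reach {Giulia, Hiro}, which does not include Sven. So d(Veda,Sven) = 4.

4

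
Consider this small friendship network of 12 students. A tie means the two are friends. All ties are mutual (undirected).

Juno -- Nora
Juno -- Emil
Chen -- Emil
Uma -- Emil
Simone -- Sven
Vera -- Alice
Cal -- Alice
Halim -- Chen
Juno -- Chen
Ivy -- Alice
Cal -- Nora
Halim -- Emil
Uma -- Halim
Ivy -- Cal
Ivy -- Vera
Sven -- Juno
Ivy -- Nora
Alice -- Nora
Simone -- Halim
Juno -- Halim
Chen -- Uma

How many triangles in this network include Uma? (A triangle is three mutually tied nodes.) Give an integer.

3

Uma's neighbors: Chen, Emil, and Halim.
Neighbor pairs that are themselves tied: Uma–Chen–Emil; Uma–Chen–Halim; Uma–Emil–Halim. Each forms one triangle with Uma, for 3 in total.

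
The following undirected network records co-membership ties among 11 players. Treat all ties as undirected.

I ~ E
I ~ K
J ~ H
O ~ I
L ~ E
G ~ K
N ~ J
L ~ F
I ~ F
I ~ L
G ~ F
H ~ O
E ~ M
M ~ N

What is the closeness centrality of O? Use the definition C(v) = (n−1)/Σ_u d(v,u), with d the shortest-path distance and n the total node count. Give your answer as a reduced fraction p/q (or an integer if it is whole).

10/21

Distances from O: E:2, F:2, G:3, H:1, I:1, J:2, K:2, L:2, M:3, N:3. Sum = 21.
n = 11, so closeness = 10/21.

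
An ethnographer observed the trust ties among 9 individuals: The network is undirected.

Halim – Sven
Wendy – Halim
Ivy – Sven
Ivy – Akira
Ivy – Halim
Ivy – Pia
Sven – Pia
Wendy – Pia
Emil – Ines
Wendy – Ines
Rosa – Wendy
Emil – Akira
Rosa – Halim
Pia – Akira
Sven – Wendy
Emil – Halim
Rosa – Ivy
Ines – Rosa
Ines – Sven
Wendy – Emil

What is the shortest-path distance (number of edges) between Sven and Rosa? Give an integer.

2

One shortest route is Sven – Halim – Rosa, which uses 2 edges, and Sven and Rosa are not directly tied, so nothing shorter exists. So d(Sven,Rosa) = 2.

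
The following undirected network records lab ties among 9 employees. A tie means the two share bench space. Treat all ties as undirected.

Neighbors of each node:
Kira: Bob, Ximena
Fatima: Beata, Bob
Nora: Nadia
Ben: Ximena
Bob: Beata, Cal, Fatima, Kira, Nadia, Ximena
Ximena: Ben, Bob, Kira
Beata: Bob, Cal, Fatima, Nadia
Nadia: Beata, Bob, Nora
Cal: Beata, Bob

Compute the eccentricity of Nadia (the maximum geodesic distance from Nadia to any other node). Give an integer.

3

Distances from Nadia: Beata:1, Ben:3, Bob:1, Cal:2, Fatima:2, Kira:2, Nora:1, Ximena:2.
The largest is 3 (to Ben), so the eccentricity of Nadia is 3.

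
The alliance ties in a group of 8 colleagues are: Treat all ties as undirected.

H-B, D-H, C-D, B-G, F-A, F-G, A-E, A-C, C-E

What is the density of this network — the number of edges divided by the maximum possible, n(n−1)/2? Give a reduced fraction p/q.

There are 9 edges and 8 nodes, so the maximum possible is C(8,2) = 28.
Density = 9/28.

9/28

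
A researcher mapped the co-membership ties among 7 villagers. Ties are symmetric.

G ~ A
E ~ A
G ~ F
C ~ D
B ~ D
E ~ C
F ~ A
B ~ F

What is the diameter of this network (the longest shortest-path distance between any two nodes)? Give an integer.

3

Eccentricity of each node (its greatest distance to any other): A:3, B:3, C:3, D:3, E:3, F:3, G:3.
The maximum eccentricity is 3, realized for instance by the pair G–D via G – F – B – D. So the diameter is 3.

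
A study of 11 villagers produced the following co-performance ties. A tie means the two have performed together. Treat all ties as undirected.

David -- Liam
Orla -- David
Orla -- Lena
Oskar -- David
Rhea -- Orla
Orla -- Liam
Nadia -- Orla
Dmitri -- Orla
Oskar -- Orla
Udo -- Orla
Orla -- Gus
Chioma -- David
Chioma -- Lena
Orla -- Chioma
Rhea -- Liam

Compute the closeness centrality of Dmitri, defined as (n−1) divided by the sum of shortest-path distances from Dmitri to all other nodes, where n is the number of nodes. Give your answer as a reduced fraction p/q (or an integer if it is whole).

Distances from Dmitri: Chioma:2, David:2, Gus:2, Lena:2, Liam:2, Nadia:2, Orla:1, Oskar:2, Rhea:2, Udo:2. Sum = 19.
n = 11, so closeness = 10/19.

10/19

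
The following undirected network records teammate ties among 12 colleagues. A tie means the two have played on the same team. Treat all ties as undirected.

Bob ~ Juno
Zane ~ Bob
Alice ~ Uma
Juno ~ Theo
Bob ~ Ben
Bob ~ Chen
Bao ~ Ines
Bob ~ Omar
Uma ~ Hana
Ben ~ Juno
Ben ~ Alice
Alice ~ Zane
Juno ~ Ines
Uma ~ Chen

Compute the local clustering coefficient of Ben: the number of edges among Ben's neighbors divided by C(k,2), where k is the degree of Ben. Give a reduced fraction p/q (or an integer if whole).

1/3

Ben's neighbors: Alice, Bob, and Juno (k = 3).
Possible neighbor pairs: C(3,2) = 3. Edges among them: Bob–Juno → e = 1.
Clustering(Ben) = 1/3.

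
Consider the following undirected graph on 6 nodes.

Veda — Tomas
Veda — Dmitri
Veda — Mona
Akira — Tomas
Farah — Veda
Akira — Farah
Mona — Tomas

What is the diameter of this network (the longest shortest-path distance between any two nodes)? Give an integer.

Eccentricity of each node (its greatest distance to any other): Akira:3, Dmitri:3, Farah:2, Mona:2, Tomas:2, Veda:2.
The maximum eccentricity is 3, realized for instance by the pair Akira–Dmitri via Akira – Tomas – Veda – Dmitri. So the diameter is 3.

3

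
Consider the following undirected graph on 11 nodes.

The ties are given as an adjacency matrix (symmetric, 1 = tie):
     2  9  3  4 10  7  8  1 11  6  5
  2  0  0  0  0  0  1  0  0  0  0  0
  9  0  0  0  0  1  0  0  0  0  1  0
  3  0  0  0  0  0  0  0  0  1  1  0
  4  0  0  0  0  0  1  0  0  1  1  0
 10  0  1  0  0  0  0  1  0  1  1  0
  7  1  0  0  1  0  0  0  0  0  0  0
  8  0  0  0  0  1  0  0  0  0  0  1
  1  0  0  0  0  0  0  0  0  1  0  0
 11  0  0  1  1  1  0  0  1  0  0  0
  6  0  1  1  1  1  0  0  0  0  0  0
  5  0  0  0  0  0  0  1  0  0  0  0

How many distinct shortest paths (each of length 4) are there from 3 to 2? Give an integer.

The shortest distance is 4. The length-4 paths are: 3–11–4–7–2; 3–6–4–7–2.
That gives 2 distinct shortest paths.

2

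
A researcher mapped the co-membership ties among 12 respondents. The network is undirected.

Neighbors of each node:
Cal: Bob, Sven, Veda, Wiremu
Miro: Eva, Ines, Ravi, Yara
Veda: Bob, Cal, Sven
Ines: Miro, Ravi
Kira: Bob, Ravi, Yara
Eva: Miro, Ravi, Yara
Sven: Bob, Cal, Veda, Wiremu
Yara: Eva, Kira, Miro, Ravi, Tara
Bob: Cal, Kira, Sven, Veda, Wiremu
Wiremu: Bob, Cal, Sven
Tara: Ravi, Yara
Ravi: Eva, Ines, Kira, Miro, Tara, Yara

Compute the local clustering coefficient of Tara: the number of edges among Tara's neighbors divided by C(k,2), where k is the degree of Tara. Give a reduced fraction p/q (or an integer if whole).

Tara's neighbors: Ravi and Yara (k = 2).
Possible neighbor pairs: C(2,2) = 1. Edges among them: Ravi–Yara → e = 1.
Clustering(Tara) = 1/1.

1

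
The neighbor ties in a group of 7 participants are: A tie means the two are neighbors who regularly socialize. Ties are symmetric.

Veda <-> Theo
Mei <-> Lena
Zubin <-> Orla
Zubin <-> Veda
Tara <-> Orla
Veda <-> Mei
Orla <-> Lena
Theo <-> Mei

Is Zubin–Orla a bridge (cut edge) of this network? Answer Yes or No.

Even without that edge, Zubin still reaches Orla via Zubin – Veda – Mei – Lena – Orla, so the network stays connected. Not a bridge.

No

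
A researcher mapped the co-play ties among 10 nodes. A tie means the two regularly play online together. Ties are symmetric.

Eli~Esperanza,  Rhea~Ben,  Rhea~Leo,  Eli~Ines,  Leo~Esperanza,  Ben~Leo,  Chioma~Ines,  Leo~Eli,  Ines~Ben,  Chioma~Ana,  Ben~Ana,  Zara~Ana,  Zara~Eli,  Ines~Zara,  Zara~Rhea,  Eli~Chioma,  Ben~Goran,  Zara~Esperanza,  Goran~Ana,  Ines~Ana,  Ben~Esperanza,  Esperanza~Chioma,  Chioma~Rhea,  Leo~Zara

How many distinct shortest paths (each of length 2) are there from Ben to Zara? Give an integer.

The shortest distance is 2. The length-2 paths are: Ben–Ines–Zara; Ben–Rhea–Zara; Ben–Ana–Zara; Ben–Leo–Zara; Ben–Esperanza–Zara.
That gives 5 distinct shortest paths.

5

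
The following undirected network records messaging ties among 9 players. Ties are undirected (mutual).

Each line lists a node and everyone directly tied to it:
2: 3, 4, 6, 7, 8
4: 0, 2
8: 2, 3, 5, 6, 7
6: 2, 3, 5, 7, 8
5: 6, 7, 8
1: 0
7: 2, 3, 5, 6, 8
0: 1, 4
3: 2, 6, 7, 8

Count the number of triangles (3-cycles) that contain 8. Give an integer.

8

8's neighbors: 2, 3, 5, 6, and 7.
Neighbor pairs that are themselves tied: 8–2–3; 8–2–6; 8–2–7; 8–3–6; 8–3–7; 8–5–6; 8–5–7; 8–6–7. Each forms one triangle with 8, for 8 in total.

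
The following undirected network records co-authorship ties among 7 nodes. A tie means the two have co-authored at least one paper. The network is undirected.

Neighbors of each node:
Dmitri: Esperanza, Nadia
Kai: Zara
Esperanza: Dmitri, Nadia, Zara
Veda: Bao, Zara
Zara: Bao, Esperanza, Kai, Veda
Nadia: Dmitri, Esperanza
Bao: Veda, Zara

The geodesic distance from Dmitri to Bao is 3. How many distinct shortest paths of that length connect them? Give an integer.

1

The shortest distance is 3, and the only length-3 path is Dmitri–Esperanza–Zara–Bao. So there is exactly 1 shortest path.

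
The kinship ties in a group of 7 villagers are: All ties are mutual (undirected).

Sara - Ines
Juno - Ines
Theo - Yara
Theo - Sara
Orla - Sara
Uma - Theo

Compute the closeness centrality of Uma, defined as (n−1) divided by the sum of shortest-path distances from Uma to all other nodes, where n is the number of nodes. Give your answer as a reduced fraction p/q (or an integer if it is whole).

Distances from Uma: Ines:3, Juno:4, Orla:3, Sara:2, Theo:1, Yara:2. Sum = 15.
n = 7, so closeness = 6/15 = 2/5.

2/5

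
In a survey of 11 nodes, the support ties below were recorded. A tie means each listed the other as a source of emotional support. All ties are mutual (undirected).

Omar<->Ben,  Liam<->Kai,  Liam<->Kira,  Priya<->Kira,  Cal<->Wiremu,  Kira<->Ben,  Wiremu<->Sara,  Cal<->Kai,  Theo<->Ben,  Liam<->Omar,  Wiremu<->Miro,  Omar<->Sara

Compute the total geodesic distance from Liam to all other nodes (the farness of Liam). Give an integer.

21

Distances from Liam: Ben:2, Cal:2, Kai:1, Kira:1, Miro:4, Omar:1, Priya:2, Sara:2, Theo:3, Wiremu:3.
Sum = 2 + 2 + 1 + 1 + 4 + 1 + 2 + 2 + 3 + 3 = 21.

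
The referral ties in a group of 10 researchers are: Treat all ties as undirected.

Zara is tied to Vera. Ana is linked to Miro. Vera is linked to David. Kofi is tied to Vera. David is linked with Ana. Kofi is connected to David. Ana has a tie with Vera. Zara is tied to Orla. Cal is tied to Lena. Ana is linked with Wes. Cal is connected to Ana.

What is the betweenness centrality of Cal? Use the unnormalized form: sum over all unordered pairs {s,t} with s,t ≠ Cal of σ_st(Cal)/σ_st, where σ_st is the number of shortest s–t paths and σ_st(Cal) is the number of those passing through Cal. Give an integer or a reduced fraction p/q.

Pairs whose geodesics pass through Cal — Zara–Lena: 1; Ana–Lena: 1; Vera–Lena: 1; Miro–Lena: 1; Wes–Lena: 1; Orla–Lena: 1; Kofi–Lena: 2/2; David–Lena: 1.
All other pairs contribute 0.
Summing the contributions gives betweenness(Cal) = 8.

8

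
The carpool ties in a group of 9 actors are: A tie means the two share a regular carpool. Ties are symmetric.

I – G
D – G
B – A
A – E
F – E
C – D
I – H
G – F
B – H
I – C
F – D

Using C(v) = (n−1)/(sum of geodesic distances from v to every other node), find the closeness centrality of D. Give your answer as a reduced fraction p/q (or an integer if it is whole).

8/17

Distances from D: A:3, B:4, C:1, E:2, F:1, G:1, H:3, I:2. Sum = 17.
n = 9, so closeness = 8/17.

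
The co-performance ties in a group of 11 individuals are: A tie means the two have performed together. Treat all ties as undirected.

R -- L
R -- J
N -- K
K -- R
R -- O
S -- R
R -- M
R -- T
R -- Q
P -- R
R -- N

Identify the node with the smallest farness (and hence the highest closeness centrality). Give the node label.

R

Farness (sum of distances to all others) for each node — J:19, K:18, L:19, M:19, N:18, O:19, P:19, Q:19, R:10, S:19, T:19.
The smallest farness is 10, for R, so R has the highest closeness.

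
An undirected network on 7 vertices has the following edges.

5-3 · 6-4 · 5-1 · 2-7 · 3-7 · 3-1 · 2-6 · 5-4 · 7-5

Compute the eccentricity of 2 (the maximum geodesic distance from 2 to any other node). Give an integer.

3

Distances from 2: 1:3, 3:2, 4:2, 5:2, 6:1, 7:1.
The largest is 3 (to 1), so the eccentricity of 2 is 3.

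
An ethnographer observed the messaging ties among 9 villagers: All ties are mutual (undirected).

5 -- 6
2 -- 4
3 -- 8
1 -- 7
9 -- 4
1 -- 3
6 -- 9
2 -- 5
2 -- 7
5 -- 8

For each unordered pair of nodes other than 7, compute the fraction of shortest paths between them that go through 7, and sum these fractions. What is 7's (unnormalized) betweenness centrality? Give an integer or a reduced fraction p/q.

5

Pairs whose geodesics pass through 7 — 9–1: 1; 6–1: 1/2; 5–1: 1/2; 3–2: 1/2; 3–4: 1/2; 1–2: 1; 1–4: 1.
All other pairs contribute 0.
Summing the contributions gives betweenness(7) = 5.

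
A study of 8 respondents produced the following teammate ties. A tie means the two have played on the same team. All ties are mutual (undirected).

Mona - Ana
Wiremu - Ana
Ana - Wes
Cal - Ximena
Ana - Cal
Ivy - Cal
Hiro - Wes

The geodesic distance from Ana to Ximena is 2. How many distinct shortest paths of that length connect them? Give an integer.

1

The shortest distance is 2, and the only length-2 path is Ana–Cal–Ximena. So there is exactly 1 shortest path.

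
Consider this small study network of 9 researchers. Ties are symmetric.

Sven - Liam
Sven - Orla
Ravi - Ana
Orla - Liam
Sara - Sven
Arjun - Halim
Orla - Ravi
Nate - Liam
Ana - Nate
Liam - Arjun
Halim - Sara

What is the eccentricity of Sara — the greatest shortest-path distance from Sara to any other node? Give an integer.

Distances from Sara: Ana:4, Arjun:2, Halim:1, Liam:2, Nate:3, Orla:2, Ravi:3, Sven:1.
The largest is 4 (to Ana), so the eccentricity of Sara is 4.

4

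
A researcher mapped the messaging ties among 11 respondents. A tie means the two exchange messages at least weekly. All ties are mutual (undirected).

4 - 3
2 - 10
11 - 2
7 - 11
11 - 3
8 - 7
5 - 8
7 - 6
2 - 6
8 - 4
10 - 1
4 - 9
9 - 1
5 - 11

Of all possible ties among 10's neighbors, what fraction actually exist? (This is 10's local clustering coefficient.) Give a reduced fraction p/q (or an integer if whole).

0

10's neighbors: 1 and 2 (k = 2).
Possible neighbor pairs: C(2,2) = 1. Edges among them: none → e = 0.
Clustering(10) = 0/1.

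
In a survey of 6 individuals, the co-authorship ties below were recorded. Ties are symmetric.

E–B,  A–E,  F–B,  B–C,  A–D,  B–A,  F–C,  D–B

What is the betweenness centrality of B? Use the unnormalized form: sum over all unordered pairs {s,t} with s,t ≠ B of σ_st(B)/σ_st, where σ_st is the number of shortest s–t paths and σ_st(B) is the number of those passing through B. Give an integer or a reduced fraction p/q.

13/2

Pairs whose geodesics pass through B — E–C: 1; E–F: 1; E–D: 1/2; A–C: 1; A–F: 1; C–D: 1; F–D: 1.
All other pairs contribute 0.
Summing the contributions gives betweenness(B) = 13/2.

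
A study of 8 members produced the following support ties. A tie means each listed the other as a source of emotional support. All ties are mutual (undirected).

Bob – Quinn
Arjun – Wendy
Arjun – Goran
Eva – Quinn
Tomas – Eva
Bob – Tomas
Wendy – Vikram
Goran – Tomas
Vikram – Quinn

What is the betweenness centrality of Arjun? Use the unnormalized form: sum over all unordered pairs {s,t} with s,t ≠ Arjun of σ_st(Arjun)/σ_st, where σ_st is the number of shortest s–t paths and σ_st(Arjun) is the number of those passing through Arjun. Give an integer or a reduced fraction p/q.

3

Pairs whose geodesics pass through Arjun — Vikram–Goran: 1; Wendy–Tomas: 1; Wendy–Goran: 1.
All other pairs contribute 0.
Summing the contributions gives betweenness(Arjun) = 3.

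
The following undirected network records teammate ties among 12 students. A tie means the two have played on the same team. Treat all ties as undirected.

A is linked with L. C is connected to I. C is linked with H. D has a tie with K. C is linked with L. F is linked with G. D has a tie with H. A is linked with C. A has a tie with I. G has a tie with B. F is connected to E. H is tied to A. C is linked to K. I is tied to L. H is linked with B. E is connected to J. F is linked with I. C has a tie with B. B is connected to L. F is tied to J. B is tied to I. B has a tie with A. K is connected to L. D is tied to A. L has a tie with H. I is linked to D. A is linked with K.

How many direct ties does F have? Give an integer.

4

F is directly tied to E, G, I, and J. That is 4 neighbors, so the degree of F is 4.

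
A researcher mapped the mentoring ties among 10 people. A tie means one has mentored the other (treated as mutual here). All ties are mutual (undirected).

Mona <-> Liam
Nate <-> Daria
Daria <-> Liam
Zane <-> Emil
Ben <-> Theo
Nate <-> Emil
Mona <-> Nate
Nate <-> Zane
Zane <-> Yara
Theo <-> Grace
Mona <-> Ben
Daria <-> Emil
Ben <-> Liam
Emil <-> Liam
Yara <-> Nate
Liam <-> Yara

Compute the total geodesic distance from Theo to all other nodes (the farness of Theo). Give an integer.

Distances from Theo: Ben:1, Daria:3, Emil:3, Grace:1, Liam:2, Mona:2, Nate:3, Yara:3, Zane:4.
Sum = 1 + 3 + 3 + 1 + 2 + 2 + 3 + 3 + 4 = 22.

22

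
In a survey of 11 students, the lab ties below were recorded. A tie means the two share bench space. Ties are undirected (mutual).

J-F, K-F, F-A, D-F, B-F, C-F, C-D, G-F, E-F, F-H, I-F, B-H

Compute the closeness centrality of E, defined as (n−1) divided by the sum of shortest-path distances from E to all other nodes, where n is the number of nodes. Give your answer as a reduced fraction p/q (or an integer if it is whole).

10/19

Distances from E: A:2, B:2, C:2, D:2, F:1, G:2, H:2, I:2, J:2, K:2. Sum = 19.
n = 11, so closeness = 10/19.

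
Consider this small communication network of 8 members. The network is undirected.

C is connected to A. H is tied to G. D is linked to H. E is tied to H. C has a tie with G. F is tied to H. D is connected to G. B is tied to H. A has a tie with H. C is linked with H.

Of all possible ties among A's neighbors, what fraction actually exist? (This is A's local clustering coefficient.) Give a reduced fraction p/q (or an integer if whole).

1

A's neighbors: C and H (k = 2).
Possible neighbor pairs: C(2,2) = 1. Edges among them: C–H → e = 1.
Clustering(A) = 1/1.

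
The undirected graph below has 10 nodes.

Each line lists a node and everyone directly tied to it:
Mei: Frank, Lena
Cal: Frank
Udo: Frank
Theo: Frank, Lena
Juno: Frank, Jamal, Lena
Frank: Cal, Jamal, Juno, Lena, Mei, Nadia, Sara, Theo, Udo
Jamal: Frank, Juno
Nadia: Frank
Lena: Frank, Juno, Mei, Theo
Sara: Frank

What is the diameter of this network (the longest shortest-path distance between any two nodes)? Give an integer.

Eccentricity of each node (its greatest distance to any other): Cal:2, Frank:1, Jamal:2, Juno:2, Lena:2, Mei:2, Nadia:2, Sara:2, Theo:2, Udo:2.
The maximum eccentricity is 2, realized for instance by the pair Mei–Sara via Mei – Frank – Sara. So the diameter is 2.

2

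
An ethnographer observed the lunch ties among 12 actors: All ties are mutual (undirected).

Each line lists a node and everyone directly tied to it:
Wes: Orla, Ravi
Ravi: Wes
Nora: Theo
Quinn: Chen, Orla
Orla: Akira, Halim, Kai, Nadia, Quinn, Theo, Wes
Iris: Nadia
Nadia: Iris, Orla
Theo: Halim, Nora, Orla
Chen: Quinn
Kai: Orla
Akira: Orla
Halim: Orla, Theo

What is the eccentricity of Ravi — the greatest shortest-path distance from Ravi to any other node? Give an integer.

Distances from Ravi: Akira:3, Chen:4, Halim:3, Iris:4, Kai:3, Nadia:3, Nora:4, Orla:2, Quinn:3, Theo:3, Wes:1.
The largest is 4 (to Iris, Chen, and Nora), so the eccentricity of Ravi is 4.

4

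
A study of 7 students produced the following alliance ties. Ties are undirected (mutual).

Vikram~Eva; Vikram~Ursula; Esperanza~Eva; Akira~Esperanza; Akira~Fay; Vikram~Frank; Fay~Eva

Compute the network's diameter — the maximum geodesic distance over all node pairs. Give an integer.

Eccentricity of each node (its greatest distance to any other): Akira:4, Esperanza:3, Eva:2, Fay:3, Frank:4, Ursula:4, Vikram:3.
The maximum eccentricity is 4, realized for instance by the pair Akira–Frank via Akira – Esperanza – Eva – Vikram – Frank. So the diameter is 4.

4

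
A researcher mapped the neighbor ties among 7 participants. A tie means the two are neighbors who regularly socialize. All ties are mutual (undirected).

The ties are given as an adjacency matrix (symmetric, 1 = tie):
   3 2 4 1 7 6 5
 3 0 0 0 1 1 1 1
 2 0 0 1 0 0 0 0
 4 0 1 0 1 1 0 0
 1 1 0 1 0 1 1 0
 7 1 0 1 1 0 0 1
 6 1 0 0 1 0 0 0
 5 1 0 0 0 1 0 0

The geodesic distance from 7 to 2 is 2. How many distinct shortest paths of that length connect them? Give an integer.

1

The shortest distance is 2, and the only length-2 path is 7–4–2. So there is exactly 1 shortest path.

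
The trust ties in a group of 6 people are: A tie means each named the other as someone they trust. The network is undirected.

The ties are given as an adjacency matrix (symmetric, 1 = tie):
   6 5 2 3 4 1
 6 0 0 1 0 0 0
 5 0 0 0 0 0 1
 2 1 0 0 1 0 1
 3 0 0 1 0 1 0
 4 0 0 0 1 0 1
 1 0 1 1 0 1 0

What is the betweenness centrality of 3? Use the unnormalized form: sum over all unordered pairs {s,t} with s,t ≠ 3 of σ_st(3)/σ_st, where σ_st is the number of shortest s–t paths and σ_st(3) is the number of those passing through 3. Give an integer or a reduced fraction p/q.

1

Pairs whose geodesics pass through 3 — 6–4: 1/2; 2–4: 1/2.
All other pairs contribute 0.
Summing the contributions gives betweenness(3) = 1.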